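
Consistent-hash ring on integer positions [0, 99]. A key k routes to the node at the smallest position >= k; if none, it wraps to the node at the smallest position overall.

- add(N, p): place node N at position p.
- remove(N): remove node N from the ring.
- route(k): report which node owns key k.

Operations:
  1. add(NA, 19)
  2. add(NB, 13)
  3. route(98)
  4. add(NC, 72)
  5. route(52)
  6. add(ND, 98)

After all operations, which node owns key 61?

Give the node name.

Answer: NC

Derivation:
Op 1: add NA@19 -> ring=[19:NA]
Op 2: add NB@13 -> ring=[13:NB,19:NA]
Op 3: route key 98: none >= 98, wrap to smallest pos 13 -> NB
Op 4: add NC@72 -> ring=[13:NB,19:NA,72:NC]
Op 5: route key 52: smallest pos >= 52 is 72 -> NC
Op 6: add ND@98 -> ring=[13:NB,19:NA,72:NC,98:ND]
Final route key 61: smallest pos >= 61 is 72 -> NC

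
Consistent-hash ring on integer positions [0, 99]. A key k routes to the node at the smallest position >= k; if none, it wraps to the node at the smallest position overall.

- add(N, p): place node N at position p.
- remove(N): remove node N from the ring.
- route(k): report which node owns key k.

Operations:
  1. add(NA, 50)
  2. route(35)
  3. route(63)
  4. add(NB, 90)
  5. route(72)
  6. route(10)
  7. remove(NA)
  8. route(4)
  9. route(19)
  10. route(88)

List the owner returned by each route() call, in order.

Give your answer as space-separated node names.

Answer: NA NA NB NA NB NB NB

Derivation:
Op 1: add NA@50 -> ring=[50:NA]
Op 2: route key 35: smallest pos >= 35 is 50 -> NA
Op 3: route key 63: none >= 63, wrap to smallest pos 50 -> NA
Op 4: add NB@90 -> ring=[50:NA,90:NB]
Op 5: route key 72: smallest pos >= 72 is 90 -> NB
Op 6: route key 10: smallest pos >= 10 is 50 -> NA
Op 7: remove NA -> ring=[90:NB]
Op 8: route key 4: smallest pos >= 4 is 90 -> NB
Op 9: route key 19: smallest pos >= 19 is 90 -> NB
Op 10: route key 88: smallest pos >= 88 is 90 -> NB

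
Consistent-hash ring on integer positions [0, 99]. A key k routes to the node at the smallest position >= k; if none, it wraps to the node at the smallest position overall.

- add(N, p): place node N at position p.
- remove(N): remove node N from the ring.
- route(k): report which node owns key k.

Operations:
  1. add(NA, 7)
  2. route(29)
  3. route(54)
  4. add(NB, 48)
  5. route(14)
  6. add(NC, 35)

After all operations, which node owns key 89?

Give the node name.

Answer: NA

Derivation:
Op 1: add NA@7 -> ring=[7:NA]
Op 2: route key 29: none >= 29, wrap to smallest pos 7 -> NA
Op 3: route key 54: none >= 54, wrap to smallest pos 7 -> NA
Op 4: add NB@48 -> ring=[7:NA,48:NB]
Op 5: route key 14: smallest pos >= 14 is 48 -> NB
Op 6: add NC@35 -> ring=[7:NA,35:NC,48:NB]
Final route key 89: none >= 89, wrap to smallest pos 7 -> NA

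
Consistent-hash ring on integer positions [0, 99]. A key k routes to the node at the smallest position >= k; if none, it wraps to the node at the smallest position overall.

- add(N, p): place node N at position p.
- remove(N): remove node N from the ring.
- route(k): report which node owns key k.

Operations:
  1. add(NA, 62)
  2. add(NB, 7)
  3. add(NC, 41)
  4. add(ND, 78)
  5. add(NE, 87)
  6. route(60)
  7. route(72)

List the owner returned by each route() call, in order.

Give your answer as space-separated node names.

Op 1: add NA@62 -> ring=[62:NA]
Op 2: add NB@7 -> ring=[7:NB,62:NA]
Op 3: add NC@41 -> ring=[7:NB,41:NC,62:NA]
Op 4: add ND@78 -> ring=[7:NB,41:NC,62:NA,78:ND]
Op 5: add NE@87 -> ring=[7:NB,41:NC,62:NA,78:ND,87:NE]
Op 6: route key 60: smallest pos >= 60 is 62 -> NA
Op 7: route key 72: smallest pos >= 72 is 78 -> ND

Answer: NA ND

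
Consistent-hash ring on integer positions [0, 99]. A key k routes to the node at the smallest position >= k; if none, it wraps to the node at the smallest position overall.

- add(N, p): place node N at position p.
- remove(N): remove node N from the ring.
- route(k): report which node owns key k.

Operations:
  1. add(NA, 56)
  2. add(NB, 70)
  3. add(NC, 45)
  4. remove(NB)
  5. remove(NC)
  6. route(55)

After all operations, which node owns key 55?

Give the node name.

Op 1: add NA@56 -> ring=[56:NA]
Op 2: add NB@70 -> ring=[56:NA,70:NB]
Op 3: add NC@45 -> ring=[45:NC,56:NA,70:NB]
Op 4: remove NB -> ring=[45:NC,56:NA]
Op 5: remove NC -> ring=[56:NA]
Op 6: route key 55: smallest pos >= 55 is 56 -> NA
Final route key 55: smallest pos >= 55 is 56 -> NA

Answer: NA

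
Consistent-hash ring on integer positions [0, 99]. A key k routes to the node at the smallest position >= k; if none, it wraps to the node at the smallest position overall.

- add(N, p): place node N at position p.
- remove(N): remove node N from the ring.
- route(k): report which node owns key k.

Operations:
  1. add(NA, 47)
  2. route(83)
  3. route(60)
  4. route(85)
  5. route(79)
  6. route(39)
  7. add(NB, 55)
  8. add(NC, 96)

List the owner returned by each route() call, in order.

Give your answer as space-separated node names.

Op 1: add NA@47 -> ring=[47:NA]
Op 2: route key 83: none >= 83, wrap to smallest pos 47 -> NA
Op 3: route key 60: none >= 60, wrap to smallest pos 47 -> NA
Op 4: route key 85: none >= 85, wrap to smallest pos 47 -> NA
Op 5: route key 79: none >= 79, wrap to smallest pos 47 -> NA
Op 6: route key 39: smallest pos >= 39 is 47 -> NA
Op 7: add NB@55 -> ring=[47:NA,55:NB]
Op 8: add NC@96 -> ring=[47:NA,55:NB,96:NC]

Answer: NA NA NA NA NA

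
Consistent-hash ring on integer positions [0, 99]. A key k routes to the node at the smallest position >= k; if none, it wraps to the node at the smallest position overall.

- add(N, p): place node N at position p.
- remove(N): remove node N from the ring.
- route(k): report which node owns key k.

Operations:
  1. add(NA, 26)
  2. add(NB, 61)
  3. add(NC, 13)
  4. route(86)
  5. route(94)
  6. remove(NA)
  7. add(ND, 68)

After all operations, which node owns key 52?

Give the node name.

Answer: NB

Derivation:
Op 1: add NA@26 -> ring=[26:NA]
Op 2: add NB@61 -> ring=[26:NA,61:NB]
Op 3: add NC@13 -> ring=[13:NC,26:NA,61:NB]
Op 4: route key 86: none >= 86, wrap to smallest pos 13 -> NC
Op 5: route key 94: none >= 94, wrap to smallest pos 13 -> NC
Op 6: remove NA -> ring=[13:NC,61:NB]
Op 7: add ND@68 -> ring=[13:NC,61:NB,68:ND]
Final route key 52: smallest pos >= 52 is 61 -> NB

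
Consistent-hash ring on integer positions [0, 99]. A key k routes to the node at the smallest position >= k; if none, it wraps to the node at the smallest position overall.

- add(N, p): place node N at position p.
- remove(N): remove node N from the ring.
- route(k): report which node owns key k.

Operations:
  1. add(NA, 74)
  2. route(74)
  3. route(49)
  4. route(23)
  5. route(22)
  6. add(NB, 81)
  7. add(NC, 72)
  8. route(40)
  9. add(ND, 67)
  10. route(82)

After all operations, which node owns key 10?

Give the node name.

Answer: ND

Derivation:
Op 1: add NA@74 -> ring=[74:NA]
Op 2: route key 74: smallest pos >= 74 is 74 -> NA
Op 3: route key 49: smallest pos >= 49 is 74 -> NA
Op 4: route key 23: smallest pos >= 23 is 74 -> NA
Op 5: route key 22: smallest pos >= 22 is 74 -> NA
Op 6: add NB@81 -> ring=[74:NA,81:NB]
Op 7: add NC@72 -> ring=[72:NC,74:NA,81:NB]
Op 8: route key 40: smallest pos >= 40 is 72 -> NC
Op 9: add ND@67 -> ring=[67:ND,72:NC,74:NA,81:NB]
Op 10: route key 82: none >= 82, wrap to smallest pos 67 -> ND
Final route key 10: smallest pos >= 10 is 67 -> ND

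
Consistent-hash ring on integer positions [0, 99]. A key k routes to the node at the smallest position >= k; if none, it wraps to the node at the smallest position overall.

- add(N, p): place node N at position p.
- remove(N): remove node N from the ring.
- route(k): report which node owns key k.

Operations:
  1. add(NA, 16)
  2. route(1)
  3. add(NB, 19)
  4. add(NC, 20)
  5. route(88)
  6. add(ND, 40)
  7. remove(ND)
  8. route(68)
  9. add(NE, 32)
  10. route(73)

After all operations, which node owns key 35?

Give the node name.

Op 1: add NA@16 -> ring=[16:NA]
Op 2: route key 1: smallest pos >= 1 is 16 -> NA
Op 3: add NB@19 -> ring=[16:NA,19:NB]
Op 4: add NC@20 -> ring=[16:NA,19:NB,20:NC]
Op 5: route key 88: none >= 88, wrap to smallest pos 16 -> NA
Op 6: add ND@40 -> ring=[16:NA,19:NB,20:NC,40:ND]
Op 7: remove ND -> ring=[16:NA,19:NB,20:NC]
Op 8: route key 68: none >= 68, wrap to smallest pos 16 -> NA
Op 9: add NE@32 -> ring=[16:NA,19:NB,20:NC,32:NE]
Op 10: route key 73: none >= 73, wrap to smallest pos 16 -> NA
Final route key 35: none >= 35, wrap to smallest pos 16 -> NA

Answer: NA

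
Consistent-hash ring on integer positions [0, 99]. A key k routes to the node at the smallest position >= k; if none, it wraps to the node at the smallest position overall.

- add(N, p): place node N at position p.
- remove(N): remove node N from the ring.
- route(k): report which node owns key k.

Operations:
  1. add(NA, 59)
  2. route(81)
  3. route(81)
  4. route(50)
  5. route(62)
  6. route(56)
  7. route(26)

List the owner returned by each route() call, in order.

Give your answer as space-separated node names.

Op 1: add NA@59 -> ring=[59:NA]
Op 2: route key 81: none >= 81, wrap to smallest pos 59 -> NA
Op 3: route key 81: none >= 81, wrap to smallest pos 59 -> NA
Op 4: route key 50: smallest pos >= 50 is 59 -> NA
Op 5: route key 62: none >= 62, wrap to smallest pos 59 -> NA
Op 6: route key 56: smallest pos >= 56 is 59 -> NA
Op 7: route key 26: smallest pos >= 26 is 59 -> NA

Answer: NA NA NA NA NA NA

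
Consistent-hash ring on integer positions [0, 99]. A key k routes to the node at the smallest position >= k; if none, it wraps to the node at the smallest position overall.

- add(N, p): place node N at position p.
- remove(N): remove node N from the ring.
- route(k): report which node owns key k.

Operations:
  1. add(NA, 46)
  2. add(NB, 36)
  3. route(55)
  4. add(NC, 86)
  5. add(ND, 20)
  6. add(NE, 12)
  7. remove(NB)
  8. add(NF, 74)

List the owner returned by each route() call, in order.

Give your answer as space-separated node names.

Answer: NB

Derivation:
Op 1: add NA@46 -> ring=[46:NA]
Op 2: add NB@36 -> ring=[36:NB,46:NA]
Op 3: route key 55: none >= 55, wrap to smallest pos 36 -> NB
Op 4: add NC@86 -> ring=[36:NB,46:NA,86:NC]
Op 5: add ND@20 -> ring=[20:ND,36:NB,46:NA,86:NC]
Op 6: add NE@12 -> ring=[12:NE,20:ND,36:NB,46:NA,86:NC]
Op 7: remove NB -> ring=[12:NE,20:ND,46:NA,86:NC]
Op 8: add NF@74 -> ring=[12:NE,20:ND,46:NA,74:NF,86:NC]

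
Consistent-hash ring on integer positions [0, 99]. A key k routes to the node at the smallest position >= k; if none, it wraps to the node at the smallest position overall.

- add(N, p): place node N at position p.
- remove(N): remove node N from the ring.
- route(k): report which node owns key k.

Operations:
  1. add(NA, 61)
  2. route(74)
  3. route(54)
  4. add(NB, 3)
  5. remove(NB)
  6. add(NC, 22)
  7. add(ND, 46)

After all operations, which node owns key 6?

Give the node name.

Answer: NC

Derivation:
Op 1: add NA@61 -> ring=[61:NA]
Op 2: route key 74: none >= 74, wrap to smallest pos 61 -> NA
Op 3: route key 54: smallest pos >= 54 is 61 -> NA
Op 4: add NB@3 -> ring=[3:NB,61:NA]
Op 5: remove NB -> ring=[61:NA]
Op 6: add NC@22 -> ring=[22:NC,61:NA]
Op 7: add ND@46 -> ring=[22:NC,46:ND,61:NA]
Final route key 6: smallest pos >= 6 is 22 -> NC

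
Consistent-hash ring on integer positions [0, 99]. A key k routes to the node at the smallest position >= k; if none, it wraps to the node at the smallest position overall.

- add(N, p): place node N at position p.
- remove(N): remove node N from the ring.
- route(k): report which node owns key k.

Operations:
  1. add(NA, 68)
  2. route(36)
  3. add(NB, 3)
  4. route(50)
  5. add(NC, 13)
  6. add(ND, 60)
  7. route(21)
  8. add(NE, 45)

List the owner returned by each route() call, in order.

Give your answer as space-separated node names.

Op 1: add NA@68 -> ring=[68:NA]
Op 2: route key 36: smallest pos >= 36 is 68 -> NA
Op 3: add NB@3 -> ring=[3:NB,68:NA]
Op 4: route key 50: smallest pos >= 50 is 68 -> NA
Op 5: add NC@13 -> ring=[3:NB,13:NC,68:NA]
Op 6: add ND@60 -> ring=[3:NB,13:NC,60:ND,68:NA]
Op 7: route key 21: smallest pos >= 21 is 60 -> ND
Op 8: add NE@45 -> ring=[3:NB,13:NC,45:NE,60:ND,68:NA]

Answer: NA NA ND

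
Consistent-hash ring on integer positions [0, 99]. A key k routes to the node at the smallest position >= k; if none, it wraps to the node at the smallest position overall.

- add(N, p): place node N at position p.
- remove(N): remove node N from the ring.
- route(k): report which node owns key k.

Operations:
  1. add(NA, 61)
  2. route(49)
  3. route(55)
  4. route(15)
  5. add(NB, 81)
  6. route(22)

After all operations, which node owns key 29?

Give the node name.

Answer: NA

Derivation:
Op 1: add NA@61 -> ring=[61:NA]
Op 2: route key 49: smallest pos >= 49 is 61 -> NA
Op 3: route key 55: smallest pos >= 55 is 61 -> NA
Op 4: route key 15: smallest pos >= 15 is 61 -> NA
Op 5: add NB@81 -> ring=[61:NA,81:NB]
Op 6: route key 22: smallest pos >= 22 is 61 -> NA
Final route key 29: smallest pos >= 29 is 61 -> NA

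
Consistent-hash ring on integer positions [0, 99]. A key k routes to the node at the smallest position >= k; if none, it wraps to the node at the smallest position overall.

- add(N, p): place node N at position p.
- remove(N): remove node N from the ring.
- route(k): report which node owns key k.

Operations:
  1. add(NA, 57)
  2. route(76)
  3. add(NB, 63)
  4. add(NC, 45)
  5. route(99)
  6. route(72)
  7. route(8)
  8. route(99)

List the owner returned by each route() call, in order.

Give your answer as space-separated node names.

Op 1: add NA@57 -> ring=[57:NA]
Op 2: route key 76: none >= 76, wrap to smallest pos 57 -> NA
Op 3: add NB@63 -> ring=[57:NA,63:NB]
Op 4: add NC@45 -> ring=[45:NC,57:NA,63:NB]
Op 5: route key 99: none >= 99, wrap to smallest pos 45 -> NC
Op 6: route key 72: none >= 72, wrap to smallest pos 45 -> NC
Op 7: route key 8: smallest pos >= 8 is 45 -> NC
Op 8: route key 99: none >= 99, wrap to smallest pos 45 -> NC

Answer: NA NC NC NC NC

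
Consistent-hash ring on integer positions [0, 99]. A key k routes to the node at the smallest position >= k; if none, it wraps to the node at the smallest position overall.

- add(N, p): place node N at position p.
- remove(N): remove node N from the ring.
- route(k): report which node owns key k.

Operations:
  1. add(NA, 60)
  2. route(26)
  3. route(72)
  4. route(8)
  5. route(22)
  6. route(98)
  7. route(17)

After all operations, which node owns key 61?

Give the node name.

Op 1: add NA@60 -> ring=[60:NA]
Op 2: route key 26: smallest pos >= 26 is 60 -> NA
Op 3: route key 72: none >= 72, wrap to smallest pos 60 -> NA
Op 4: route key 8: smallest pos >= 8 is 60 -> NA
Op 5: route key 22: smallest pos >= 22 is 60 -> NA
Op 6: route key 98: none >= 98, wrap to smallest pos 60 -> NA
Op 7: route key 17: smallest pos >= 17 is 60 -> NA
Final route key 61: none >= 61, wrap to smallest pos 60 -> NA

Answer: NA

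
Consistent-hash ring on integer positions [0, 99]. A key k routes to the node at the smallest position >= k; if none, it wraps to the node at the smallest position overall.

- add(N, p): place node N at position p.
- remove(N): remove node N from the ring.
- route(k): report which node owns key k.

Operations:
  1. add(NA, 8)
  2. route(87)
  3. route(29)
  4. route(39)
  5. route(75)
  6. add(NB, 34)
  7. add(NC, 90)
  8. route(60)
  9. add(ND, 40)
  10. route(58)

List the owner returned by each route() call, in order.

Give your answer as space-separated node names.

Op 1: add NA@8 -> ring=[8:NA]
Op 2: route key 87: none >= 87, wrap to smallest pos 8 -> NA
Op 3: route key 29: none >= 29, wrap to smallest pos 8 -> NA
Op 4: route key 39: none >= 39, wrap to smallest pos 8 -> NA
Op 5: route key 75: none >= 75, wrap to smallest pos 8 -> NA
Op 6: add NB@34 -> ring=[8:NA,34:NB]
Op 7: add NC@90 -> ring=[8:NA,34:NB,90:NC]
Op 8: route key 60: smallest pos >= 60 is 90 -> NC
Op 9: add ND@40 -> ring=[8:NA,34:NB,40:ND,90:NC]
Op 10: route key 58: smallest pos >= 58 is 90 -> NC

Answer: NA NA NA NA NC NC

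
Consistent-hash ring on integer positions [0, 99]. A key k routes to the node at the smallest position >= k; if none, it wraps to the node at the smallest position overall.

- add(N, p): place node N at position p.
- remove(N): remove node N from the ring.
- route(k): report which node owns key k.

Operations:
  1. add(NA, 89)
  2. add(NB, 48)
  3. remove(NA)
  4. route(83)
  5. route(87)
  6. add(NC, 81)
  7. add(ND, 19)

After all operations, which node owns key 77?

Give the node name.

Op 1: add NA@89 -> ring=[89:NA]
Op 2: add NB@48 -> ring=[48:NB,89:NA]
Op 3: remove NA -> ring=[48:NB]
Op 4: route key 83: none >= 83, wrap to smallest pos 48 -> NB
Op 5: route key 87: none >= 87, wrap to smallest pos 48 -> NB
Op 6: add NC@81 -> ring=[48:NB,81:NC]
Op 7: add ND@19 -> ring=[19:ND,48:NB,81:NC]
Final route key 77: smallest pos >= 77 is 81 -> NC

Answer: NC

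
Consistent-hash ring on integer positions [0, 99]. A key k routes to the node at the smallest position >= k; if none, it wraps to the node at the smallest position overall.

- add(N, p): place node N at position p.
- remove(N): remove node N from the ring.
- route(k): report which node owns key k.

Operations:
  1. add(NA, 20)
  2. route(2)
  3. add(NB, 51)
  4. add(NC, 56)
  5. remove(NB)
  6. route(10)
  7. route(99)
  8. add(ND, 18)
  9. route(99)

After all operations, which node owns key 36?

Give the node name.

Answer: NC

Derivation:
Op 1: add NA@20 -> ring=[20:NA]
Op 2: route key 2: smallest pos >= 2 is 20 -> NA
Op 3: add NB@51 -> ring=[20:NA,51:NB]
Op 4: add NC@56 -> ring=[20:NA,51:NB,56:NC]
Op 5: remove NB -> ring=[20:NA,56:NC]
Op 6: route key 10: smallest pos >= 10 is 20 -> NA
Op 7: route key 99: none >= 99, wrap to smallest pos 20 -> NA
Op 8: add ND@18 -> ring=[18:ND,20:NA,56:NC]
Op 9: route key 99: none >= 99, wrap to smallest pos 18 -> ND
Final route key 36: smallest pos >= 36 is 56 -> NC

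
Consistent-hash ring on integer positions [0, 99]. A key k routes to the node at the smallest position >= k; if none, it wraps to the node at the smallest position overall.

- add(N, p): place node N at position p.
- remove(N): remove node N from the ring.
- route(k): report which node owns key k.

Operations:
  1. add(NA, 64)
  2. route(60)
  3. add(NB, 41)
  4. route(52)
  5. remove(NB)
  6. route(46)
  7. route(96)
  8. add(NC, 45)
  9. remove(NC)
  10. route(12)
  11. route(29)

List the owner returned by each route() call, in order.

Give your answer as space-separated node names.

Answer: NA NA NA NA NA NA

Derivation:
Op 1: add NA@64 -> ring=[64:NA]
Op 2: route key 60: smallest pos >= 60 is 64 -> NA
Op 3: add NB@41 -> ring=[41:NB,64:NA]
Op 4: route key 52: smallest pos >= 52 is 64 -> NA
Op 5: remove NB -> ring=[64:NA]
Op 6: route key 46: smallest pos >= 46 is 64 -> NA
Op 7: route key 96: none >= 96, wrap to smallest pos 64 -> NA
Op 8: add NC@45 -> ring=[45:NC,64:NA]
Op 9: remove NC -> ring=[64:NA]
Op 10: route key 12: smallest pos >= 12 is 64 -> NA
Op 11: route key 29: smallest pos >= 29 is 64 -> NA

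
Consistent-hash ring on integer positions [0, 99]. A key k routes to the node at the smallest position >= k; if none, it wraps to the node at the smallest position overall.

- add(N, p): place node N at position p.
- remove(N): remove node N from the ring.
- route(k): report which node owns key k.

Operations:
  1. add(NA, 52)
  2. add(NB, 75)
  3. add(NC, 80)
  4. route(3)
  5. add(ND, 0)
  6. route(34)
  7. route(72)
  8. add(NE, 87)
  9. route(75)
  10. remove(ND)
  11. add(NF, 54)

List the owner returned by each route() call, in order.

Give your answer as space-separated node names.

Answer: NA NA NB NB

Derivation:
Op 1: add NA@52 -> ring=[52:NA]
Op 2: add NB@75 -> ring=[52:NA,75:NB]
Op 3: add NC@80 -> ring=[52:NA,75:NB,80:NC]
Op 4: route key 3: smallest pos >= 3 is 52 -> NA
Op 5: add ND@0 -> ring=[0:ND,52:NA,75:NB,80:NC]
Op 6: route key 34: smallest pos >= 34 is 52 -> NA
Op 7: route key 72: smallest pos >= 72 is 75 -> NB
Op 8: add NE@87 -> ring=[0:ND,52:NA,75:NB,80:NC,87:NE]
Op 9: route key 75: smallest pos >= 75 is 75 -> NB
Op 10: remove ND -> ring=[52:NA,75:NB,80:NC,87:NE]
Op 11: add NF@54 -> ring=[52:NA,54:NF,75:NB,80:NC,87:NE]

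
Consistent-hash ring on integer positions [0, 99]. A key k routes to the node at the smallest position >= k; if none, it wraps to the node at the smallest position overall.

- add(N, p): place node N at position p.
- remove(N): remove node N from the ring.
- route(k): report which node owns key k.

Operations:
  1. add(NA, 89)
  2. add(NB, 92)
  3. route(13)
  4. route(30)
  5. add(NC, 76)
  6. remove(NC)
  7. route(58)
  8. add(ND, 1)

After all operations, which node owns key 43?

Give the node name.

Op 1: add NA@89 -> ring=[89:NA]
Op 2: add NB@92 -> ring=[89:NA,92:NB]
Op 3: route key 13: smallest pos >= 13 is 89 -> NA
Op 4: route key 30: smallest pos >= 30 is 89 -> NA
Op 5: add NC@76 -> ring=[76:NC,89:NA,92:NB]
Op 6: remove NC -> ring=[89:NA,92:NB]
Op 7: route key 58: smallest pos >= 58 is 89 -> NA
Op 8: add ND@1 -> ring=[1:ND,89:NA,92:NB]
Final route key 43: smallest pos >= 43 is 89 -> NA

Answer: NA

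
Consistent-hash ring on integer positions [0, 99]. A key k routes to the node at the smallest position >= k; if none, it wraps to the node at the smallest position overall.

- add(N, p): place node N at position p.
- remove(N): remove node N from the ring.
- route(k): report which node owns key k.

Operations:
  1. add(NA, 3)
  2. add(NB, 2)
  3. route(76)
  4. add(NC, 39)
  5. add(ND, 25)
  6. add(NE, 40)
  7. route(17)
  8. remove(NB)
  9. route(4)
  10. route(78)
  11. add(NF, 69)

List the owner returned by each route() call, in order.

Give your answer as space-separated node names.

Answer: NB ND ND NA

Derivation:
Op 1: add NA@3 -> ring=[3:NA]
Op 2: add NB@2 -> ring=[2:NB,3:NA]
Op 3: route key 76: none >= 76, wrap to smallest pos 2 -> NB
Op 4: add NC@39 -> ring=[2:NB,3:NA,39:NC]
Op 5: add ND@25 -> ring=[2:NB,3:NA,25:ND,39:NC]
Op 6: add NE@40 -> ring=[2:NB,3:NA,25:ND,39:NC,40:NE]
Op 7: route key 17: smallest pos >= 17 is 25 -> ND
Op 8: remove NB -> ring=[3:NA,25:ND,39:NC,40:NE]
Op 9: route key 4: smallest pos >= 4 is 25 -> ND
Op 10: route key 78: none >= 78, wrap to smallest pos 3 -> NA
Op 11: add NF@69 -> ring=[3:NA,25:ND,39:NC,40:NE,69:NF]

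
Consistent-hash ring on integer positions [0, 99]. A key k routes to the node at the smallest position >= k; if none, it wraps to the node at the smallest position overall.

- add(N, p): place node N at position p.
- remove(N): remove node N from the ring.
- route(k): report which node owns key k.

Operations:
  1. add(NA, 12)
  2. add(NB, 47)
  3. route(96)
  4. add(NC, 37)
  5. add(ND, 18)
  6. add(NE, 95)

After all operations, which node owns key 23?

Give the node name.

Answer: NC

Derivation:
Op 1: add NA@12 -> ring=[12:NA]
Op 2: add NB@47 -> ring=[12:NA,47:NB]
Op 3: route key 96: none >= 96, wrap to smallest pos 12 -> NA
Op 4: add NC@37 -> ring=[12:NA,37:NC,47:NB]
Op 5: add ND@18 -> ring=[12:NA,18:ND,37:NC,47:NB]
Op 6: add NE@95 -> ring=[12:NA,18:ND,37:NC,47:NB,95:NE]
Final route key 23: smallest pos >= 23 is 37 -> NC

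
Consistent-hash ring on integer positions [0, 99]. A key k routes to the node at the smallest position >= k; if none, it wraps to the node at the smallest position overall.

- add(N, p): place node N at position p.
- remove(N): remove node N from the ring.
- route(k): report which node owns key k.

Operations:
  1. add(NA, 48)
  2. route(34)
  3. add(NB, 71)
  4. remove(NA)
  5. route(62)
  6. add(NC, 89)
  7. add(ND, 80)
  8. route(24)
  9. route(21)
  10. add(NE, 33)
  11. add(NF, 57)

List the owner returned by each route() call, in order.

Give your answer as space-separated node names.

Op 1: add NA@48 -> ring=[48:NA]
Op 2: route key 34: smallest pos >= 34 is 48 -> NA
Op 3: add NB@71 -> ring=[48:NA,71:NB]
Op 4: remove NA -> ring=[71:NB]
Op 5: route key 62: smallest pos >= 62 is 71 -> NB
Op 6: add NC@89 -> ring=[71:NB,89:NC]
Op 7: add ND@80 -> ring=[71:NB,80:ND,89:NC]
Op 8: route key 24: smallest pos >= 24 is 71 -> NB
Op 9: route key 21: smallest pos >= 21 is 71 -> NB
Op 10: add NE@33 -> ring=[33:NE,71:NB,80:ND,89:NC]
Op 11: add NF@57 -> ring=[33:NE,57:NF,71:NB,80:ND,89:NC]

Answer: NA NB NB NB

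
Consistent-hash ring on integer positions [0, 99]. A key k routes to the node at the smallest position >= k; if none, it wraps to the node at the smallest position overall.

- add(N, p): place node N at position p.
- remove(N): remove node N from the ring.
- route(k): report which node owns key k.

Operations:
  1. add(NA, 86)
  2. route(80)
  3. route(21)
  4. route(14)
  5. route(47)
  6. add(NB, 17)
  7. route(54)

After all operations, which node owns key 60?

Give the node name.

Answer: NA

Derivation:
Op 1: add NA@86 -> ring=[86:NA]
Op 2: route key 80: smallest pos >= 80 is 86 -> NA
Op 3: route key 21: smallest pos >= 21 is 86 -> NA
Op 4: route key 14: smallest pos >= 14 is 86 -> NA
Op 5: route key 47: smallest pos >= 47 is 86 -> NA
Op 6: add NB@17 -> ring=[17:NB,86:NA]
Op 7: route key 54: smallest pos >= 54 is 86 -> NA
Final route key 60: smallest pos >= 60 is 86 -> NA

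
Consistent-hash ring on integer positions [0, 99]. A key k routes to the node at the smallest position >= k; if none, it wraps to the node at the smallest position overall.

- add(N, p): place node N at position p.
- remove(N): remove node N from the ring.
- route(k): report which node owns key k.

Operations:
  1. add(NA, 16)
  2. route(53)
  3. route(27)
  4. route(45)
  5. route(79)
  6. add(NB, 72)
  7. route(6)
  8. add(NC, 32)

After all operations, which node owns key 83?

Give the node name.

Op 1: add NA@16 -> ring=[16:NA]
Op 2: route key 53: none >= 53, wrap to smallest pos 16 -> NA
Op 3: route key 27: none >= 27, wrap to smallest pos 16 -> NA
Op 4: route key 45: none >= 45, wrap to smallest pos 16 -> NA
Op 5: route key 79: none >= 79, wrap to smallest pos 16 -> NA
Op 6: add NB@72 -> ring=[16:NA,72:NB]
Op 7: route key 6: smallest pos >= 6 is 16 -> NA
Op 8: add NC@32 -> ring=[16:NA,32:NC,72:NB]
Final route key 83: none >= 83, wrap to smallest pos 16 -> NA

Answer: NA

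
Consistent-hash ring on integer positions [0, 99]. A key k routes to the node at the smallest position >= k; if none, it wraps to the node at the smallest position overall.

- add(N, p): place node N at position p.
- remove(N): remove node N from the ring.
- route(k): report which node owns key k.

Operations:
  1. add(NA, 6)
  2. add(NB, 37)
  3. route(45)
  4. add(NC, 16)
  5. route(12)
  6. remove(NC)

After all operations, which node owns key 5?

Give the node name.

Answer: NA

Derivation:
Op 1: add NA@6 -> ring=[6:NA]
Op 2: add NB@37 -> ring=[6:NA,37:NB]
Op 3: route key 45: none >= 45, wrap to smallest pos 6 -> NA
Op 4: add NC@16 -> ring=[6:NA,16:NC,37:NB]
Op 5: route key 12: smallest pos >= 12 is 16 -> NC
Op 6: remove NC -> ring=[6:NA,37:NB]
Final route key 5: smallest pos >= 5 is 6 -> NA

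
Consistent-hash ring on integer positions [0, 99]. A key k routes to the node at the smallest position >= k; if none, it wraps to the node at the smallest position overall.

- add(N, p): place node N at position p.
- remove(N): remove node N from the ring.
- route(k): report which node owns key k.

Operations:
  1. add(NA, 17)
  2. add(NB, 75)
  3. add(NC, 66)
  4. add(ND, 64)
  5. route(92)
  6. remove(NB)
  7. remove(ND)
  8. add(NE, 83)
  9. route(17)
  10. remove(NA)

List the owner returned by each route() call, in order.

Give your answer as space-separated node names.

Answer: NA NA

Derivation:
Op 1: add NA@17 -> ring=[17:NA]
Op 2: add NB@75 -> ring=[17:NA,75:NB]
Op 3: add NC@66 -> ring=[17:NA,66:NC,75:NB]
Op 4: add ND@64 -> ring=[17:NA,64:ND,66:NC,75:NB]
Op 5: route key 92: none >= 92, wrap to smallest pos 17 -> NA
Op 6: remove NB -> ring=[17:NA,64:ND,66:NC]
Op 7: remove ND -> ring=[17:NA,66:NC]
Op 8: add NE@83 -> ring=[17:NA,66:NC,83:NE]
Op 9: route key 17: smallest pos >= 17 is 17 -> NA
Op 10: remove NA -> ring=[66:NC,83:NE]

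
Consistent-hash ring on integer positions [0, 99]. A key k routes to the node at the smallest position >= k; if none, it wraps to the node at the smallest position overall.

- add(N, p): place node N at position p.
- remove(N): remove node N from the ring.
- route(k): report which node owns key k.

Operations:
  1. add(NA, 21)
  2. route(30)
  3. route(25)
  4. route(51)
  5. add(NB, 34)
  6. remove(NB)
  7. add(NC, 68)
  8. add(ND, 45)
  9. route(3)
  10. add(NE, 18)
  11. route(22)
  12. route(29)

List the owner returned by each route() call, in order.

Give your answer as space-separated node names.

Answer: NA NA NA NA ND ND

Derivation:
Op 1: add NA@21 -> ring=[21:NA]
Op 2: route key 30: none >= 30, wrap to smallest pos 21 -> NA
Op 3: route key 25: none >= 25, wrap to smallest pos 21 -> NA
Op 4: route key 51: none >= 51, wrap to smallest pos 21 -> NA
Op 5: add NB@34 -> ring=[21:NA,34:NB]
Op 6: remove NB -> ring=[21:NA]
Op 7: add NC@68 -> ring=[21:NA,68:NC]
Op 8: add ND@45 -> ring=[21:NA,45:ND,68:NC]
Op 9: route key 3: smallest pos >= 3 is 21 -> NA
Op 10: add NE@18 -> ring=[18:NE,21:NA,45:ND,68:NC]
Op 11: route key 22: smallest pos >= 22 is 45 -> ND
Op 12: route key 29: smallest pos >= 29 is 45 -> ND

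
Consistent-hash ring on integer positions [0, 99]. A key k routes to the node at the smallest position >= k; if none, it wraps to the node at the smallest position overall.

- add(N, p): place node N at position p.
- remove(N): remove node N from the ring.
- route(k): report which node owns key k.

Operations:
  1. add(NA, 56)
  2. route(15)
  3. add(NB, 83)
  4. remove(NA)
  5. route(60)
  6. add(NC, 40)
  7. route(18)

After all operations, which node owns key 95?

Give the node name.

Answer: NC

Derivation:
Op 1: add NA@56 -> ring=[56:NA]
Op 2: route key 15: smallest pos >= 15 is 56 -> NA
Op 3: add NB@83 -> ring=[56:NA,83:NB]
Op 4: remove NA -> ring=[83:NB]
Op 5: route key 60: smallest pos >= 60 is 83 -> NB
Op 6: add NC@40 -> ring=[40:NC,83:NB]
Op 7: route key 18: smallest pos >= 18 is 40 -> NC
Final route key 95: none >= 95, wrap to smallest pos 40 -> NC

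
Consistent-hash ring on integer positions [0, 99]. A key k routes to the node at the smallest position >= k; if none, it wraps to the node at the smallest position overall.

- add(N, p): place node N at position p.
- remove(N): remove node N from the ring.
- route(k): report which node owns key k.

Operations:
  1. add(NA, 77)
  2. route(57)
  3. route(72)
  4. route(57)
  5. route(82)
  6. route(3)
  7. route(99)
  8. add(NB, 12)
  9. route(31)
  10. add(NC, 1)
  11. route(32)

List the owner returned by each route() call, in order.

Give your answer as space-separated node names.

Op 1: add NA@77 -> ring=[77:NA]
Op 2: route key 57: smallest pos >= 57 is 77 -> NA
Op 3: route key 72: smallest pos >= 72 is 77 -> NA
Op 4: route key 57: smallest pos >= 57 is 77 -> NA
Op 5: route key 82: none >= 82, wrap to smallest pos 77 -> NA
Op 6: route key 3: smallest pos >= 3 is 77 -> NA
Op 7: route key 99: none >= 99, wrap to smallest pos 77 -> NA
Op 8: add NB@12 -> ring=[12:NB,77:NA]
Op 9: route key 31: smallest pos >= 31 is 77 -> NA
Op 10: add NC@1 -> ring=[1:NC,12:NB,77:NA]
Op 11: route key 32: smallest pos >= 32 is 77 -> NA

Answer: NA NA NA NA NA NA NA NA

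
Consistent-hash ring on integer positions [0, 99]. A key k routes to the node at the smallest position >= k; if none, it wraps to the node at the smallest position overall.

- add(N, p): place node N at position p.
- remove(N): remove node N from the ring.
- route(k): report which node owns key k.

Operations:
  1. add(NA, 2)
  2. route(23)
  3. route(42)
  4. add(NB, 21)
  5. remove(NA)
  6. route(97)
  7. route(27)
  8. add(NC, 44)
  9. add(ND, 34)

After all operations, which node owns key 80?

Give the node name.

Answer: NB

Derivation:
Op 1: add NA@2 -> ring=[2:NA]
Op 2: route key 23: none >= 23, wrap to smallest pos 2 -> NA
Op 3: route key 42: none >= 42, wrap to smallest pos 2 -> NA
Op 4: add NB@21 -> ring=[2:NA,21:NB]
Op 5: remove NA -> ring=[21:NB]
Op 6: route key 97: none >= 97, wrap to smallest pos 21 -> NB
Op 7: route key 27: none >= 27, wrap to smallest pos 21 -> NB
Op 8: add NC@44 -> ring=[21:NB,44:NC]
Op 9: add ND@34 -> ring=[21:NB,34:ND,44:NC]
Final route key 80: none >= 80, wrap to smallest pos 21 -> NB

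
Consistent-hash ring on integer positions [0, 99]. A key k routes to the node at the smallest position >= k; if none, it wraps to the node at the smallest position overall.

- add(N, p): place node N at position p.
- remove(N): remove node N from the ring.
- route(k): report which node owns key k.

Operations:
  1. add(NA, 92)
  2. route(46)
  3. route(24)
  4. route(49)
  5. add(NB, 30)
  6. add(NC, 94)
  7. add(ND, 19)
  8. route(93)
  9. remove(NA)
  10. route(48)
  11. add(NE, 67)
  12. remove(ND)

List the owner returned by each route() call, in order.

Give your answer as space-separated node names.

Answer: NA NA NA NC NC

Derivation:
Op 1: add NA@92 -> ring=[92:NA]
Op 2: route key 46: smallest pos >= 46 is 92 -> NA
Op 3: route key 24: smallest pos >= 24 is 92 -> NA
Op 4: route key 49: smallest pos >= 49 is 92 -> NA
Op 5: add NB@30 -> ring=[30:NB,92:NA]
Op 6: add NC@94 -> ring=[30:NB,92:NA,94:NC]
Op 7: add ND@19 -> ring=[19:ND,30:NB,92:NA,94:NC]
Op 8: route key 93: smallest pos >= 93 is 94 -> NC
Op 9: remove NA -> ring=[19:ND,30:NB,94:NC]
Op 10: route key 48: smallest pos >= 48 is 94 -> NC
Op 11: add NE@67 -> ring=[19:ND,30:NB,67:NE,94:NC]
Op 12: remove ND -> ring=[30:NB,67:NE,94:NC]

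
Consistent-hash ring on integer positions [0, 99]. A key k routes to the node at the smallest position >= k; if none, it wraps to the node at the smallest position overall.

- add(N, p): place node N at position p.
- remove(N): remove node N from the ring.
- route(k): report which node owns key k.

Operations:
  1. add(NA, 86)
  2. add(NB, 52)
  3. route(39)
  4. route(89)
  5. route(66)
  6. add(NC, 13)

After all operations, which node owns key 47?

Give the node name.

Op 1: add NA@86 -> ring=[86:NA]
Op 2: add NB@52 -> ring=[52:NB,86:NA]
Op 3: route key 39: smallest pos >= 39 is 52 -> NB
Op 4: route key 89: none >= 89, wrap to smallest pos 52 -> NB
Op 5: route key 66: smallest pos >= 66 is 86 -> NA
Op 6: add NC@13 -> ring=[13:NC,52:NB,86:NA]
Final route key 47: smallest pos >= 47 is 52 -> NB

Answer: NB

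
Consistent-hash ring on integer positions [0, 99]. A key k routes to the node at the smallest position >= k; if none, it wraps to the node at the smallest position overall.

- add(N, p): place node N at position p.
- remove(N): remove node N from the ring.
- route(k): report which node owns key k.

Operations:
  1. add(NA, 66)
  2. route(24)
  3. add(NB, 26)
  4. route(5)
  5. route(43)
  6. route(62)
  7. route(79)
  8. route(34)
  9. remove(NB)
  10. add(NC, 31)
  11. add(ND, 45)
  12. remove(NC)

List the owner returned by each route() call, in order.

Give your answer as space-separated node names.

Answer: NA NB NA NA NB NA

Derivation:
Op 1: add NA@66 -> ring=[66:NA]
Op 2: route key 24: smallest pos >= 24 is 66 -> NA
Op 3: add NB@26 -> ring=[26:NB,66:NA]
Op 4: route key 5: smallest pos >= 5 is 26 -> NB
Op 5: route key 43: smallest pos >= 43 is 66 -> NA
Op 6: route key 62: smallest pos >= 62 is 66 -> NA
Op 7: route key 79: none >= 79, wrap to smallest pos 26 -> NB
Op 8: route key 34: smallest pos >= 34 is 66 -> NA
Op 9: remove NB -> ring=[66:NA]
Op 10: add NC@31 -> ring=[31:NC,66:NA]
Op 11: add ND@45 -> ring=[31:NC,45:ND,66:NA]
Op 12: remove NC -> ring=[45:ND,66:NA]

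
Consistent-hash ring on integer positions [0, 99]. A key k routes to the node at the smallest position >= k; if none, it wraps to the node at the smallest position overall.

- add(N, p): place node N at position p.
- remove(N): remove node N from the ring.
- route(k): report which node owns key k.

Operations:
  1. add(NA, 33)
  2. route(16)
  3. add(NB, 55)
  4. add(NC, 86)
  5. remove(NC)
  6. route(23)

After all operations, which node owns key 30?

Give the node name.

Answer: NA

Derivation:
Op 1: add NA@33 -> ring=[33:NA]
Op 2: route key 16: smallest pos >= 16 is 33 -> NA
Op 3: add NB@55 -> ring=[33:NA,55:NB]
Op 4: add NC@86 -> ring=[33:NA,55:NB,86:NC]
Op 5: remove NC -> ring=[33:NA,55:NB]
Op 6: route key 23: smallest pos >= 23 is 33 -> NA
Final route key 30: smallest pos >= 30 is 33 -> NA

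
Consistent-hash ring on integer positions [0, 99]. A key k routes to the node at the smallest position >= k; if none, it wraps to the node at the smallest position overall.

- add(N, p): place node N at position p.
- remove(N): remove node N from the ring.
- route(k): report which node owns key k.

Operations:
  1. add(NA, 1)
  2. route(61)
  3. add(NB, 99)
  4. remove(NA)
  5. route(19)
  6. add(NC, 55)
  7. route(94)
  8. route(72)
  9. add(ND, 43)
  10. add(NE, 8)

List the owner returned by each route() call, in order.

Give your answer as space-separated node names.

Op 1: add NA@1 -> ring=[1:NA]
Op 2: route key 61: none >= 61, wrap to smallest pos 1 -> NA
Op 3: add NB@99 -> ring=[1:NA,99:NB]
Op 4: remove NA -> ring=[99:NB]
Op 5: route key 19: smallest pos >= 19 is 99 -> NB
Op 6: add NC@55 -> ring=[55:NC,99:NB]
Op 7: route key 94: smallest pos >= 94 is 99 -> NB
Op 8: route key 72: smallest pos >= 72 is 99 -> NB
Op 9: add ND@43 -> ring=[43:ND,55:NC,99:NB]
Op 10: add NE@8 -> ring=[8:NE,43:ND,55:NC,99:NB]

Answer: NA NB NB NB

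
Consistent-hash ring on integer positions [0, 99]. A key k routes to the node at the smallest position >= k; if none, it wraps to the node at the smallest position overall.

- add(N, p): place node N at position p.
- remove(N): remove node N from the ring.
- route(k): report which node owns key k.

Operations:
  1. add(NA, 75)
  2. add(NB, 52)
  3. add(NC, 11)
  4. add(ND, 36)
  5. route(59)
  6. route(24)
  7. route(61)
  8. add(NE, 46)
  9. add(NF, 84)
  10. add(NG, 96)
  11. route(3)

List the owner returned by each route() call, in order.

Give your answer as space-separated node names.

Op 1: add NA@75 -> ring=[75:NA]
Op 2: add NB@52 -> ring=[52:NB,75:NA]
Op 3: add NC@11 -> ring=[11:NC,52:NB,75:NA]
Op 4: add ND@36 -> ring=[11:NC,36:ND,52:NB,75:NA]
Op 5: route key 59: smallest pos >= 59 is 75 -> NA
Op 6: route key 24: smallest pos >= 24 is 36 -> ND
Op 7: route key 61: smallest pos >= 61 is 75 -> NA
Op 8: add NE@46 -> ring=[11:NC,36:ND,46:NE,52:NB,75:NA]
Op 9: add NF@84 -> ring=[11:NC,36:ND,46:NE,52:NB,75:NA,84:NF]
Op 10: add NG@96 -> ring=[11:NC,36:ND,46:NE,52:NB,75:NA,84:NF,96:NG]
Op 11: route key 3: smallest pos >= 3 is 11 -> NC

Answer: NA ND NA NC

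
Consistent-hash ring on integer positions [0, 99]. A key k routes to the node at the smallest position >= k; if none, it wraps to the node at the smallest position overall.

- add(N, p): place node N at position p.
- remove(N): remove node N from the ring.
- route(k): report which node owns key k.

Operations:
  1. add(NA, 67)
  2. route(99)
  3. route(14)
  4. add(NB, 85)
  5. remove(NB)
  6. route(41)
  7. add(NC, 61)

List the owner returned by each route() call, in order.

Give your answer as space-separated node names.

Answer: NA NA NA

Derivation:
Op 1: add NA@67 -> ring=[67:NA]
Op 2: route key 99: none >= 99, wrap to smallest pos 67 -> NA
Op 3: route key 14: smallest pos >= 14 is 67 -> NA
Op 4: add NB@85 -> ring=[67:NA,85:NB]
Op 5: remove NB -> ring=[67:NA]
Op 6: route key 41: smallest pos >= 41 is 67 -> NA
Op 7: add NC@61 -> ring=[61:NC,67:NA]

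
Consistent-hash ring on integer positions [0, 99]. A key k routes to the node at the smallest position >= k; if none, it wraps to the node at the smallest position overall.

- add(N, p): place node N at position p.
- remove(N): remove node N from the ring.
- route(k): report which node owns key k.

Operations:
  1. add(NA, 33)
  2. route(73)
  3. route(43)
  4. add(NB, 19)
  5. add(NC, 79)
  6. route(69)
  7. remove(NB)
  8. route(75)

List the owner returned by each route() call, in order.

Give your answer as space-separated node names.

Answer: NA NA NC NC

Derivation:
Op 1: add NA@33 -> ring=[33:NA]
Op 2: route key 73: none >= 73, wrap to smallest pos 33 -> NA
Op 3: route key 43: none >= 43, wrap to smallest pos 33 -> NA
Op 4: add NB@19 -> ring=[19:NB,33:NA]
Op 5: add NC@79 -> ring=[19:NB,33:NA,79:NC]
Op 6: route key 69: smallest pos >= 69 is 79 -> NC
Op 7: remove NB -> ring=[33:NA,79:NC]
Op 8: route key 75: smallest pos >= 75 is 79 -> NC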